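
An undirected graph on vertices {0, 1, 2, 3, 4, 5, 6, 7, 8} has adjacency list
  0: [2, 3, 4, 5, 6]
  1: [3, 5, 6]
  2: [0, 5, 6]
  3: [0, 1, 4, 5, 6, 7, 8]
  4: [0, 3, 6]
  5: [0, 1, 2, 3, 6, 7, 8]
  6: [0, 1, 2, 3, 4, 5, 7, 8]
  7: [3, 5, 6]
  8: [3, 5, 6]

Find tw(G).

A width-3 tree decomposition is:
Bags: B1 = {1, 3, 5, 6}  B2 = {0, 3, 5, 6}  B3 = {3, 5, 6, 8}  B4 = {3, 5, 6, 7}  B5 = {0, 3, 4, 6}  B6 = {0, 2, 5, 6}
Tree: B1–B2, B1–B3, B2–B4, B2–B5, B2–B6
The largest bag has 4 vertices, giving width 3; this decomposition certifies tw(G) ≤ 3. On the other hand G contains the 4-clique {0, 2, 5, 6}. A clique must lie in a single bag of any decomposition, so no decomposition can have width below 3. Combining the bounds, tw(G) = 3.

3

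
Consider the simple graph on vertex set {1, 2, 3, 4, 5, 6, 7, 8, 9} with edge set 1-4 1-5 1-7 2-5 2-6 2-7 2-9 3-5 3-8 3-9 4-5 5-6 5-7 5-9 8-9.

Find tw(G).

2

A width-2 tree decomposition is:
Bags: B1 = {2, 5, 9}  B2 = {2, 5, 7}  B3 = {2, 5, 6}  B4 = {3, 5, 9}  B5 = {1, 5, 7}  B6 = {1, 4, 5}  B7 = {3, 8, 9}
Tree: B1–B2, B1–B3, B1–B4, B2–B5, B5–B6, B4–B7
Each bag holds 3 vertices, so the decomposition has width 2, which upper-bounds the treewidth. Conversely, {3, 8, 9} is a clique of size 3, and the vertices of any clique must share a bag in every tree decomposition; so some bag has ≥ 3 vertices and tw(G) ≥ 2. Combining the bounds, tw(G) = 2.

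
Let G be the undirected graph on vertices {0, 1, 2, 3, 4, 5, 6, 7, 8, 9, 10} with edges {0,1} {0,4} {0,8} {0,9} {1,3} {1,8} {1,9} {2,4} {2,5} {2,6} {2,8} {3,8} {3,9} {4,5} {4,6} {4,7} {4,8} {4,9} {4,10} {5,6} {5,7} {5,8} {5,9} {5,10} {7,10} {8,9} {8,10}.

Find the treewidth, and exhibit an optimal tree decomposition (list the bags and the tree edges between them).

Treewidth 3.
Bags: B1 = {4, 5, 8, 10}  B2 = {4, 5, 8, 9}  B3 = {4, 5, 7, 10}  B4 = {2, 4, 5, 8}  B5 = {0, 4, 8, 9}  B6 = {0, 1, 8, 9}  B7 = {2, 4, 5, 6}  B8 = {1, 3, 8, 9}
Tree: B1–B2, B1–B3, B2–B4, B2–B5, B5–B6, B4–B7, B6–B8

Every bag has size at most 4, so the width is 4 − 1 = 3 and tw(G) ≤ 3. For the lower bound, the 4 vertices {0, 1, 8, 9} are pairwise adjacent, and any tree decomposition puts a clique entirely inside one bag — forcing width ≥ 3. The upper and lower bounds meet at 3, so that is the treewidth.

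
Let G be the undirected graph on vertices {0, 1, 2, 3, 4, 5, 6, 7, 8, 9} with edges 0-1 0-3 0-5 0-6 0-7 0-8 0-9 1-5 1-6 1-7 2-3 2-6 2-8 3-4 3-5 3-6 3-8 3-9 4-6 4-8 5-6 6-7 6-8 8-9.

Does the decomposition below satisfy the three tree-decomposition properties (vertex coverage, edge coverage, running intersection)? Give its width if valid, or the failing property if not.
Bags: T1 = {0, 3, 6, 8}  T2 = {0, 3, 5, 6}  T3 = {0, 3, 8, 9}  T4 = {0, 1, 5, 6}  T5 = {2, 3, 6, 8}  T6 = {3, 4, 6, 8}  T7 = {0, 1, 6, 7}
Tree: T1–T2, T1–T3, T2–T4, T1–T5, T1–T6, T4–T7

Vertex coverage: the bags together contain {0, 1, 2, 3, 4, 5, 6, 7, 8, 9}, the full vertex set. Edge coverage: each edge of G has both endpoints in at least one bag. Running intersection: for every vertex, the bags containing it form a connected subtree. All three properties hold, so this is a valid tree decomposition of width max|bag| − 1 = 3, and hence tw(G) ≤ 3.

Yes; width 3.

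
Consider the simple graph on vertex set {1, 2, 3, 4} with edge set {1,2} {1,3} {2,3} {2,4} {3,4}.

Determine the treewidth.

A width-2 tree decomposition is:
Bags: B1 = {1, 2, 3}  B2 = {2, 3, 4}
Tree: B1–B2
The largest bag has 3 vertices, giving width 2; this decomposition certifies tw(G) ≤ 2. For the lower bound, the 3 vertices {1, 2, 3} are pairwise adjacent, and any tree decomposition puts a clique entirely inside one bag — forcing width ≥ 2. Hence tw(G) = 2 exactly.

2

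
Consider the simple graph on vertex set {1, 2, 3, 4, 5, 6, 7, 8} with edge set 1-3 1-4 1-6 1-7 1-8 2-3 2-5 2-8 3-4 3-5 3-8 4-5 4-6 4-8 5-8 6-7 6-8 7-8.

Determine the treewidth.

A width-3 tree decomposition is:
Bags: B1 = {1, 3, 4, 8}  B2 = {3, 4, 5, 8}  B3 = {1, 4, 6, 8}  B4 = {1, 6, 7, 8}  B5 = {2, 3, 5, 8}
Tree: B1–B2, B1–B3, B3–B4, B2–B5
The largest bag has 4 vertices, giving width 3; this decomposition certifies tw(G) ≤ 3. Conversely, {1, 3, 4, 8} is a clique of size 4, and the vertices of any clique must share a bag in every tree decomposition; so some bag has ≥ 4 vertices and tw(G) ≥ 3. Combining the bounds, tw(G) = 3.

3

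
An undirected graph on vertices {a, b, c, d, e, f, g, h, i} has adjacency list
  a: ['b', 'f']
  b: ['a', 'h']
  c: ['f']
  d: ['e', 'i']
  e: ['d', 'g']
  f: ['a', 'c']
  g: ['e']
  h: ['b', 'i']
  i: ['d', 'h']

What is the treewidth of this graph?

1

A width-1 tree decomposition is:
Bags: B1 = {c, f}  B2 = {a, f}  B3 = {a, b}  B4 = {b, h}  B5 = {h, i}  B6 = {d, i}  B7 = {d, e}  B8 = {e, g}
Tree: B1–B2, B2–B3, B3–B4, B4–B5, B5–B6, B6–B7, B7–B8
Every bag has size at most 2, so the width is 2 − 1 = 1 and tw(G) ≤ 1. Any graph with an edge has treewidth ≥ 1, and G has the edge c–f. Hence tw(G) = 1 exactly.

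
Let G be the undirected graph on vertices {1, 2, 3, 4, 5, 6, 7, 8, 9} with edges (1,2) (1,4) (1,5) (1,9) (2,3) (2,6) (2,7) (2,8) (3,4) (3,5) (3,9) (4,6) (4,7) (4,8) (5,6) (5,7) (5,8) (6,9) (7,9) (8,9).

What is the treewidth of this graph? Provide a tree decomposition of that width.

Treewidth 4.
One optimal decomposition is:
Bags: B1 = {2, 3, 4, 5, 9}  B2 = {1, 2, 4, 5, 9}  B3 = {2, 4, 5, 7, 9}  B4 = {2, 4, 5, 8, 9}  B5 = {2, 4, 5, 6, 9}
Tree: B1–B2, B2–B3, B3–B4, B4–B5

Every bag has size at most 5, so the width is 5 − 1 = 4 and tw(G) ≤ 4. For the lower bound: the 5 vertex sets {3,5}, {1,9}, {2,7}, {4}, {8} are disjoint, each induces a connected subgraph, and every pair is joined by at least one edge of G. Contracting each set to a single vertex therefore yields K_{5} as a minor, and since treewidth is minor-monotone, tw(G) ≥ tw(K_{5}) = 4. The upper and lower bounds meet at 4, so that is the treewidth.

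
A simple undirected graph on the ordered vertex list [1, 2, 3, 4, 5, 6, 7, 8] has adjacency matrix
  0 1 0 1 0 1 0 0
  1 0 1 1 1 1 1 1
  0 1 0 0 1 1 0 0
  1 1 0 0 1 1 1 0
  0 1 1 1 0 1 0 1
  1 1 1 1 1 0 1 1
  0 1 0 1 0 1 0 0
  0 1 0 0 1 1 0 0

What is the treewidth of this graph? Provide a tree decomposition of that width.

Each bag holds 4 vertices, so the decomposition has width 3, which upper-bounds the treewidth. On the other hand G contains the 4-clique {2, 5, 6, 8}. A clique must lie in a single bag of any decomposition, so no decomposition can have width below 3. Therefore the treewidth is 3.

Treewidth 3.
One optimal decomposition is:
Bags: B1 = {2, 4, 5, 6}  B2 = {2, 4, 6, 7}  B3 = {2, 3, 5, 6}  B4 = {1, 2, 4, 6}  B5 = {2, 5, 6, 8}
Tree: B1–B2, B1–B3, B2–B4, B3–B5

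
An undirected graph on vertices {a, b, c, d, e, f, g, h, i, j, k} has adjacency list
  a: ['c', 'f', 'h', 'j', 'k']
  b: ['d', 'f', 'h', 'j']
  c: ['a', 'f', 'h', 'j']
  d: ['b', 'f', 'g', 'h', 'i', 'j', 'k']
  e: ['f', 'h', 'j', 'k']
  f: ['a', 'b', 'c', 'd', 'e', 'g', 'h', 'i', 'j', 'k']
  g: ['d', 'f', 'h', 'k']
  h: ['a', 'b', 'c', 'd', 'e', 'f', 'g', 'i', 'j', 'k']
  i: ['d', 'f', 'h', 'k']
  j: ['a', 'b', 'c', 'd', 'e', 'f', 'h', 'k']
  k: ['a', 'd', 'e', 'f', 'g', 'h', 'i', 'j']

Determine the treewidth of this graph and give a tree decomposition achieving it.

Each bag holds 5 vertices, so the decomposition has width 4, which upper-bounds the treewidth. Conversely, {a, c, f, h, j} is a clique of size 5, and the vertices of any clique must share a bag in every tree decomposition; so some bag has ≥ 5 vertices and tw(G) ≥ 4. Combining the bounds, tw(G) = 4.

Treewidth 4.
One such decomposition:
Bags: B1 = {d, f, h, i, k}  B2 = {d, f, h, j, k}  B3 = {a, f, h, j, k}  B4 = {d, f, g, h, k}  B5 = {e, f, h, j, k}  B6 = {a, c, f, h, j}  B7 = {b, d, f, h, j}
Tree: B1–B2, B2–B3, B2–B4, B2–B5, B3–B6, B2–B7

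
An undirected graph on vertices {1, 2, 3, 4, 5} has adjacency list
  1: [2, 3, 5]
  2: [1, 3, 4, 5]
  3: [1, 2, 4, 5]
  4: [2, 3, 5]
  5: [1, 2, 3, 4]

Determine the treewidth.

A width-3 tree decomposition is:
Bags: B1 = {2, 3, 4, 5}  B2 = {1, 2, 3, 5}
Tree: B1–B2
Every bag has size at most 4, so the width is 4 − 1 = 3 and tw(G) ≤ 3. Conversely, {1, 2, 3, 5} is a clique of size 4, and the vertices of any clique must share a bag in every tree decomposition; so some bag has ≥ 4 vertices and tw(G) ≥ 3. Hence tw(G) = 3 exactly.

3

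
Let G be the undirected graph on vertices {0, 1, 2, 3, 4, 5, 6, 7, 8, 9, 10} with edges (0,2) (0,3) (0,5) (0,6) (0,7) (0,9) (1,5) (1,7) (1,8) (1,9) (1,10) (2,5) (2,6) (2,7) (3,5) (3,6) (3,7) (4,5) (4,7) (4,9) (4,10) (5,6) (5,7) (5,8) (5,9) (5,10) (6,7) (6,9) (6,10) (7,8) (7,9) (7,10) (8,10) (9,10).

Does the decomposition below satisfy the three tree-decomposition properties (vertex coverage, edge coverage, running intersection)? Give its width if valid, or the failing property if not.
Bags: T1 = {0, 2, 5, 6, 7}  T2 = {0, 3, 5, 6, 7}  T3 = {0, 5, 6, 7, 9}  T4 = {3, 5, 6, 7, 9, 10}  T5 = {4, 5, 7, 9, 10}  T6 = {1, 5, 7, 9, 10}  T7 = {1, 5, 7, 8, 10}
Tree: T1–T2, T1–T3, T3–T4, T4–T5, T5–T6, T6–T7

A tree decomposition must satisfy three properties: every vertex lies in some bag; for every edge, both endpoints lie together in some bag; and for every vertex, the bags containing it form a connected subtree. Here bags containing vertex 3 are not connected in the tree, so the decomposition is invalid.

No — bags containing vertex 3 are not connected in the tree.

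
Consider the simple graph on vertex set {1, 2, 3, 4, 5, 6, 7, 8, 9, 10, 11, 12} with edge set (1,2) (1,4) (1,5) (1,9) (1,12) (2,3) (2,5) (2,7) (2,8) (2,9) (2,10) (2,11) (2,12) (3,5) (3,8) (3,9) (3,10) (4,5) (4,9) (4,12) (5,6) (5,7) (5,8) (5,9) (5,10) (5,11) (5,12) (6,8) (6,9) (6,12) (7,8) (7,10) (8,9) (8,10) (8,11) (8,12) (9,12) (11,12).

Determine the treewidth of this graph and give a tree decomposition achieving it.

Treewidth 4.
One such decomposition:
Bags: B1 = {2, 5, 8, 9, 12}  B2 = {2, 3, 5, 8, 9}  B3 = {2, 3, 5, 8, 10}  B4 = {2, 5, 7, 8, 10}  B5 = {5, 6, 8, 9, 12}  B6 = {1, 2, 5, 9, 12}  B7 = {1, 4, 5, 9, 12}  B8 = {2, 5, 8, 11, 12}
Tree: B1–B2, B2–B3, B3–B4, B1–B5, B1–B6, B6–B7, B1–B8

Every bag has size at most 5, so the width is 5 − 1 = 4 and tw(G) ≤ 4. For the lower bound, the 5 vertices {2, 5, 8, 11, 12} are pairwise adjacent, and any tree decomposition puts a clique entirely inside one bag — forcing width ≥ 4. Combining the bounds, tw(G) = 4.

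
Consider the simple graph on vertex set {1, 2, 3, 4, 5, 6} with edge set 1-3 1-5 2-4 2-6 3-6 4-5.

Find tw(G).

2

A width-2 tree decomposition is:
Bags: B1 = {2, 4, 5}  B2 = {2, 5, 6}  B3 = {3, 5, 6}  B4 = {1, 3, 5}
Tree: B1–B2, B2–B3, B3–B4
The largest bag has 3 vertices, giving width 2; this decomposition certifies tw(G) ≤ 2. Since 5–4–2–6–3–1–5 is a cycle in G, G is not acyclic. Forests are exactly the graphs of treewidth ≤ 1, so tw(G) ≥ 2. The upper and lower bounds meet at 2, so that is the treewidth.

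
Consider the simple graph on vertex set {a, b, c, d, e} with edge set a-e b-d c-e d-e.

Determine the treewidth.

1

A width-1 tree decomposition is:
Bags: B1 = {a, e}  B2 = {d, e}  B3 = {c, e}  B4 = {b, d}
Tree: B1–B2, B1–B3, B2–B4
Every bag has size at most 2, so the width is 2 − 1 = 1 and tw(G) ≤ 1. Since G has at least one edge (e.g. e–a), it is not an edgeless graph, so tw(G) ≥ 1. Therefore the treewidth is 1.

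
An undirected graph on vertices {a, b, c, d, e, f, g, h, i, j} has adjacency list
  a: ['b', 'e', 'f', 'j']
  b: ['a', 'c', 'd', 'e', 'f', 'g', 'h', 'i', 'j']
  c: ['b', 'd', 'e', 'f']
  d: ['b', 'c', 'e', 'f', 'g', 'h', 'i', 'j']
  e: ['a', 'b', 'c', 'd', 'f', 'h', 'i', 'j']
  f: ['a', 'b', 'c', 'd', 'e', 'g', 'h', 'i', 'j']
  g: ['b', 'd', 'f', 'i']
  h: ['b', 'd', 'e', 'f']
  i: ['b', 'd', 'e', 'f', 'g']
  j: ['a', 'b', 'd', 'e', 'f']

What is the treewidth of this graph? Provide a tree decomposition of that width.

The largest bag has 5 vertices, giving width 4; this decomposition certifies tw(G) ≤ 4. Conversely, {b, d, f, g, i} is a clique of size 5, and the vertices of any clique must share a bag in every tree decomposition; so some bag has ≥ 5 vertices and tw(G) ≥ 4. Hence tw(G) = 4 exactly.

Treewidth 4.
One such decomposition:
Bags: B1 = {b, c, d, e, f}  B2 = {b, d, e, f, j}  B3 = {a, b, e, f, j}  B4 = {b, d, e, f, i}  B5 = {b, d, f, g, i}  B6 = {b, d, e, f, h}
Tree: B1–B2, B2–B3, B2–B4, B4–B5, B2–B6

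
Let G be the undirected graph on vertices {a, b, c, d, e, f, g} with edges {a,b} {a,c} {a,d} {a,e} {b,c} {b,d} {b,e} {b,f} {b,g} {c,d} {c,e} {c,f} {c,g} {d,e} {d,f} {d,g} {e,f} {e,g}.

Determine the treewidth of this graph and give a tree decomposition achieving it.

Treewidth 4.
Bags: B1 = {a, b, c, d, e}  B2 = {b, c, d, e, f}  B3 = {b, c, d, e, g}
Tree: B1–B2, B2–B3

Each bag holds 5 vertices, so the decomposition has width 4, which upper-bounds the treewidth. On the other hand G contains the 5-clique {b, c, d, e, g}. A clique must lie in a single bag of any decomposition, so no decomposition can have width below 4. Therefore the treewidth is 4.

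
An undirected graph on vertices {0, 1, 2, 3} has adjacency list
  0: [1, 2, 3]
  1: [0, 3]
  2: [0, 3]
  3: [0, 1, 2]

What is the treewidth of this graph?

A width-2 tree decomposition is:
Bags: B1 = {0, 1, 3}  B2 = {0, 2, 3}
Tree: B1–B2
Every bag has size at most 3, so the width is 3 − 1 = 2 and tw(G) ≤ 2. For the lower bound, the 3 vertices {0, 1, 3} are pairwise adjacent, and any tree decomposition puts a clique entirely inside one bag — forcing width ≥ 2. Combining the bounds, tw(G) = 2.

2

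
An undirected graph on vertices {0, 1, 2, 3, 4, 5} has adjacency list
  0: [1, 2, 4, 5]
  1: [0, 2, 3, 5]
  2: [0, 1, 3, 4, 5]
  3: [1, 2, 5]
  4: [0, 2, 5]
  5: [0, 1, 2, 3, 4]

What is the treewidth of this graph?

A width-3 tree decomposition is:
Bags: B1 = {0, 1, 2, 5}  B2 = {1, 2, 3, 5}  B3 = {0, 2, 4, 5}
Tree: B1–B2, B1–B3
Each bag holds 4 vertices, so the decomposition has width 3, which upper-bounds the treewidth. On the other hand G contains the 4-clique {0, 1, 2, 5}. A clique must lie in a single bag of any decomposition, so no decomposition can have width below 3. The upper and lower bounds meet at 3, so that is the treewidth.

3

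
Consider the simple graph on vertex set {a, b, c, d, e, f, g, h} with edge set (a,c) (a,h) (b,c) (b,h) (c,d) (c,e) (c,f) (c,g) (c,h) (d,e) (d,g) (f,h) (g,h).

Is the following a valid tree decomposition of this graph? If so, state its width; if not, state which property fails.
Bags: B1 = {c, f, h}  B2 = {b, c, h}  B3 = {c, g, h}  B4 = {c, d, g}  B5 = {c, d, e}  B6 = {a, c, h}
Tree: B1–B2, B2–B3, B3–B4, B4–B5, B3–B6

Yes; width 2.

Checking the three conditions: (i) the bags cover all of {a, b, c, d, e, f, g, h}; (ii) for each edge, some bag contains both endpoints; (iii) the bags containing any fixed vertex form a subtree. All hold, so the decomposition is valid with width 3 − 1 = 2.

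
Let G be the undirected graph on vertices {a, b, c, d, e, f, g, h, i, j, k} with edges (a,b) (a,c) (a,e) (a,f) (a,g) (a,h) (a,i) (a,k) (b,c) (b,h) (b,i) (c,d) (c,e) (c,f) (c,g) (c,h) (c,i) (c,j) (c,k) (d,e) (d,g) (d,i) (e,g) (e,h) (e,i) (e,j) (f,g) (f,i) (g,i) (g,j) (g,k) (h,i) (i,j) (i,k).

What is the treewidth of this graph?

4

A width-4 tree decomposition is:
Bags: B1 = {a, c, e, g, i}  B2 = {c, e, g, i, j}  B3 = {c, d, e, g, i}  B4 = {a, c, e, h, i}  B5 = {a, c, g, i, k}  B6 = {a, b, c, h, i}  B7 = {a, c, f, g, i}
Tree: B1–B2, B2–B3, B1–B4, B1–B5, B4–B6, B5–B7
Each bag holds 5 vertices, so the decomposition has width 4, which upper-bounds the treewidth. Conversely, {c, d, e, g, i} is a clique of size 5, and the vertices of any clique must share a bag in every tree decomposition; so some bag has ≥ 5 vertices and tw(G) ≥ 4. Therefore the treewidth is 4.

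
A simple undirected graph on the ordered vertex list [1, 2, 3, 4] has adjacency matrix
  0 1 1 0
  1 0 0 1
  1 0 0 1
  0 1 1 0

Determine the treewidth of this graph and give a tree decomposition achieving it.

The largest bag has 3 vertices, giving width 2; this decomposition certifies tw(G) ≤ 2. Since 4–3–1–2–4 is a cycle in G, G is not acyclic. Forests are exactly the graphs of treewidth ≤ 1, so tw(G) ≥ 2. Therefore the treewidth is 2.

Treewidth 2.
Bags: B1 = {1, 3, 4}  B2 = {1, 2, 4}
Tree: B1–B2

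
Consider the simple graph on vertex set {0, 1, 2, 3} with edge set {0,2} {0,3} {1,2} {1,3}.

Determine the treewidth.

2

A width-2 tree decomposition is:
Bags: B1 = {1, 2, 3}  B2 = {0, 2, 3}
Tree: B1–B2
The largest bag has 3 vertices, giving width 2; this decomposition certifies tw(G) ≤ 2. Since 2–1–3–0–2 is a cycle in G, G is not acyclic. Forests are exactly the graphs of treewidth ≤ 1, so tw(G) ≥ 2. Combining the bounds, tw(G) = 2.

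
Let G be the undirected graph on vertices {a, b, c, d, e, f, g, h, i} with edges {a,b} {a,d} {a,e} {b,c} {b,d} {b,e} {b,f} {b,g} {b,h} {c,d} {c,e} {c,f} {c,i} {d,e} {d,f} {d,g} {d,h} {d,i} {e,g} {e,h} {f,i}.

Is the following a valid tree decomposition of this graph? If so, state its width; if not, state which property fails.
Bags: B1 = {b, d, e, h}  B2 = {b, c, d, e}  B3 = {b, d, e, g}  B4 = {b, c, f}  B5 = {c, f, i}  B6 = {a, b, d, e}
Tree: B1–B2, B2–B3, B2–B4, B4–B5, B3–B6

No — edge (d,f) lies in no bag.

A tree decomposition must satisfy three properties: every vertex lies in some bag; for every edge, both endpoints lie together in some bag; and for every vertex, the bags containing it form a connected subtree. Here edge (d,f) lies in no bag, so the decomposition is invalid.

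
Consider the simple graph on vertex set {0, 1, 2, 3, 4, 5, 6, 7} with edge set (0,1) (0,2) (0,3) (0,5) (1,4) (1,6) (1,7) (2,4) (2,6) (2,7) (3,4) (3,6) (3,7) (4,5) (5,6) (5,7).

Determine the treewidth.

A width-4 tree decomposition is:
Bags: B1 = {0, 4, 5, 6, 7}  B2 = {0, 3, 4, 6, 7}  B3 = {0, 1, 4, 6, 7}  B4 = {0, 2, 4, 6, 7}
Tree: B1–B2, B2–B3, B3–B4
Each bag holds 5 vertices, so the decomposition has width 4, which upper-bounds the treewidth. For the lower bound: the 5 vertex sets {0,5}, {3,7}, {1,6}, {4}, {2} are disjoint, each induces a connected subgraph, and every pair is joined by at least one edge of G. Contracting each set to a single vertex therefore yields K_{5} as a minor, and since treewidth is minor-monotone, tw(G) ≥ tw(K_{5}) = 4. The upper and lower bounds meet at 4, so that is the treewidth.

4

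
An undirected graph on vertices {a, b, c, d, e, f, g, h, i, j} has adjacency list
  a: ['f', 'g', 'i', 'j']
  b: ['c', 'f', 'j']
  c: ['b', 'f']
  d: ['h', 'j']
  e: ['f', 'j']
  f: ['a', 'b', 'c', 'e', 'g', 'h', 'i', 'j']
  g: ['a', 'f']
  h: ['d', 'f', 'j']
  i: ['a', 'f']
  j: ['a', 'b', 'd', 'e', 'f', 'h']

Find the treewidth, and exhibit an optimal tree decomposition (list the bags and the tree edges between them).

Treewidth 2.
Bags: B1 = {a, f, j}  B2 = {b, f, j}  B3 = {f, h, j}  B4 = {e, f, j}  B5 = {d, h, j}  B6 = {b, c, f}  B7 = {a, f, g}  B8 = {a, f, i}
Tree: B1–B2, B2–B3, B1–B4, B3–B5, B2–B6, B1–B7, B7–B8

Every bag has size at most 3, so the width is 3 − 1 = 2 and tw(G) ≤ 2. For the lower bound, the 3 vertices {d, h, j} are pairwise adjacent, and any tree decomposition puts a clique entirely inside one bag — forcing width ≥ 2. Hence tw(G) = 2 exactly.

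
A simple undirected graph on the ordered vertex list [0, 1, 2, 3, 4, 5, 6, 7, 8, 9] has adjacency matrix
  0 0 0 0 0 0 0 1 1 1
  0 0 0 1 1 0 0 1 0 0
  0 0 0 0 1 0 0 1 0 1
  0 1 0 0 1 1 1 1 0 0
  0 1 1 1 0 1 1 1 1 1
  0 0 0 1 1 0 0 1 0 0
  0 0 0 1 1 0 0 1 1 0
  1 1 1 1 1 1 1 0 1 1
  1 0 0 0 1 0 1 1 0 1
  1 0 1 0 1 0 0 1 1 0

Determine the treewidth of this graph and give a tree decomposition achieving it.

Treewidth 3.
One optimal decomposition is:
Bags: B1 = {4, 6, 7, 8}  B2 = {3, 4, 6, 7}  B3 = {4, 7, 8, 9}  B4 = {2, 4, 7, 9}  B5 = {3, 4, 5, 7}  B6 = {0, 7, 8, 9}  B7 = {1, 3, 4, 7}
Tree: B1–B2, B1–B3, B3–B4, B2–B5, B3–B6, B2–B7

The largest bag has 4 vertices, giving width 3; this decomposition certifies tw(G) ≤ 3. Conversely, {0, 7, 8, 9} is a clique of size 4, and the vertices of any clique must share a bag in every tree decomposition; so some bag has ≥ 4 vertices and tw(G) ≥ 3. Combining the bounds, tw(G) = 3.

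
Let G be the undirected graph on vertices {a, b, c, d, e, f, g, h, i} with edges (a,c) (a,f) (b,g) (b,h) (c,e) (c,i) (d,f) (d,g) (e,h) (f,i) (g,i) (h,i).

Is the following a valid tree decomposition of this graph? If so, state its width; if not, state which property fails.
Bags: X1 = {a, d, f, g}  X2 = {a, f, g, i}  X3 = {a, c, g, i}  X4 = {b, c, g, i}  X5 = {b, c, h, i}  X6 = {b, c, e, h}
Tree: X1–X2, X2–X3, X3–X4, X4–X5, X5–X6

Yes; width 3.

Checking the three conditions: (i) the bags cover all of {a, b, c, d, e, f, g, h, i}; (ii) for each edge, some bag contains both endpoints; (iii) the bags containing any fixed vertex form a subtree. All hold, so the decomposition is valid with width 4 − 1 = 3.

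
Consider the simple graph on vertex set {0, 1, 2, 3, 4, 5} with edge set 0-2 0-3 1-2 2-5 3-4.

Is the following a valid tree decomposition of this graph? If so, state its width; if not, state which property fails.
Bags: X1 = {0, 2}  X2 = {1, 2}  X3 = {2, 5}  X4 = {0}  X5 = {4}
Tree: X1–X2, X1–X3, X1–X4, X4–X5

A tree decomposition must satisfy three properties: every vertex lies in some bag; for every edge, both endpoints lie together in some bag; and for every vertex, the bags containing it form a connected subtree. Here vertex 3 appears in no bag, so the decomposition is invalid.

No — vertex 3 appears in no bag.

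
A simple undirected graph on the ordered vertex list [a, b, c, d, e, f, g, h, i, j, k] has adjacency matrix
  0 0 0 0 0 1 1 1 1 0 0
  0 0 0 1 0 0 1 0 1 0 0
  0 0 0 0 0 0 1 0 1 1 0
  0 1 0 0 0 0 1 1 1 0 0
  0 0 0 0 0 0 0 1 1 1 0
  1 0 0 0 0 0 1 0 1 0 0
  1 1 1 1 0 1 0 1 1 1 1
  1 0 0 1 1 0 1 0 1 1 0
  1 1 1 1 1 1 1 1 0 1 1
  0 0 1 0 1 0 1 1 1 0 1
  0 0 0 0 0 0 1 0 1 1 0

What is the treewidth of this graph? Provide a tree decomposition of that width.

Treewidth 3.
One such decomposition:
Bags: B1 = {a, f, g, i}  B2 = {a, g, h, i}  B3 = {g, h, i, j}  B4 = {e, h, i, j}  B5 = {c, g, i, j}  B6 = {d, g, h, i}  B7 = {g, i, j, k}  B8 = {b, d, g, i}
Tree: B1–B2, B2–B3, B3–B4, B3–B5, B2–B6, B5–B7, B6–B8

Every bag has size at most 4, so the width is 4 − 1 = 3 and tw(G) ≤ 3. On the other hand G contains the 4-clique {a, f, g, i}. A clique must lie in a single bag of any decomposition, so no decomposition can have width below 3. Hence tw(G) = 3 exactly.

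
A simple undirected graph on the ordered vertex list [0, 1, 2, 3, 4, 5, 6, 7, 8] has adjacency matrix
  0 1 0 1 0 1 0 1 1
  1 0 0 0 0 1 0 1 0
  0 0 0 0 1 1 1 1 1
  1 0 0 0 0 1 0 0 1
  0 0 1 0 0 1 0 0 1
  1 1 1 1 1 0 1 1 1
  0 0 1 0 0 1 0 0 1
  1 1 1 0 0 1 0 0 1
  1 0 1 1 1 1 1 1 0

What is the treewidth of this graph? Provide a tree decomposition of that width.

Treewidth 3.
One optimal decomposition is:
Bags: B1 = {2, 5, 7, 8}  B2 = {2, 5, 6, 8}  B3 = {0, 5, 7, 8}  B4 = {0, 1, 5, 7}  B5 = {2, 4, 5, 8}  B6 = {0, 3, 5, 8}
Tree: B1–B2, B1–B3, B3–B4, B2–B5, B3–B6

Every bag has size at most 4, so the width is 4 − 1 = 3 and tw(G) ≤ 3. Conversely, {0, 3, 5, 8} is a clique of size 4, and the vertices of any clique must share a bag in every tree decomposition; so some bag has ≥ 4 vertices and tw(G) ≥ 3. Therefore the treewidth is 3.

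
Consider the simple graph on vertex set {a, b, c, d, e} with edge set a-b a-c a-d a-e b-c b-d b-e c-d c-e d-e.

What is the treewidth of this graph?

4

A width-4 tree decomposition is:
Bags: B1 = {a, b, c, d, e}
Tree: (single bag)
A single bag containing all 5 vertices is trivially a valid decomposition of width 4. On the other hand G contains the 5-clique {a, b, c, d, e}. A clique must lie in a single bag of any decomposition, so no decomposition can have width below 4. Therefore the treewidth is 4.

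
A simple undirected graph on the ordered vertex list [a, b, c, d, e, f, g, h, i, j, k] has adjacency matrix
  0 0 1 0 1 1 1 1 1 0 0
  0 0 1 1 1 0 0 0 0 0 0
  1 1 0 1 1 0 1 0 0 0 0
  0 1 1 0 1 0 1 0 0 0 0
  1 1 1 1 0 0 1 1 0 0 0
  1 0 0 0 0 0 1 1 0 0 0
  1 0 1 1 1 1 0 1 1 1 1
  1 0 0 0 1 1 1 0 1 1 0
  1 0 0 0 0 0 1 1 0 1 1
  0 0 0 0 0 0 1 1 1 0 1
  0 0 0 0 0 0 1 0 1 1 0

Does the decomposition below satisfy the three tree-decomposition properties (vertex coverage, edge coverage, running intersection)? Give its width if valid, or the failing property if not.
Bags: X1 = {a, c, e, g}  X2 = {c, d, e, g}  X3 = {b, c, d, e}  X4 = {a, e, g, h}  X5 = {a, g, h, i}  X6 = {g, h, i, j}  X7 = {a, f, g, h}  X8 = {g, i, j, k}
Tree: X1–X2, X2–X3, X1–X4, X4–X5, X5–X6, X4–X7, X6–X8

Yes; width 3.

Vertex coverage: the bags together contain {a, b, c, d, e, f, g, h, i, j, k}, the full vertex set. Edge coverage: each edge of G has both endpoints in at least one bag. Running intersection: for every vertex, the bags containing it form a connected subtree. All three properties hold, so this is a valid tree decomposition of width max|bag| − 1 = 3, and hence tw(G) ≤ 3.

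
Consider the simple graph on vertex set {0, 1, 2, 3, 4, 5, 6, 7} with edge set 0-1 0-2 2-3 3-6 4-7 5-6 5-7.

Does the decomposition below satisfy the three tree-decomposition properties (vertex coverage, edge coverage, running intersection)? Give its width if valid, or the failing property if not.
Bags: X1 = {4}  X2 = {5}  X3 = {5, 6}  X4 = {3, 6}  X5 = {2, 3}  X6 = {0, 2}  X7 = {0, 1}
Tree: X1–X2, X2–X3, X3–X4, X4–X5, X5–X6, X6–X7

A tree decomposition must satisfy three properties: every vertex lies in some bag; for every edge, both endpoints lie together in some bag; and for every vertex, the bags containing it form a connected subtree. Here vertex 7 appears in no bag, so the decomposition is invalid.

No — vertex 7 appears in no bag.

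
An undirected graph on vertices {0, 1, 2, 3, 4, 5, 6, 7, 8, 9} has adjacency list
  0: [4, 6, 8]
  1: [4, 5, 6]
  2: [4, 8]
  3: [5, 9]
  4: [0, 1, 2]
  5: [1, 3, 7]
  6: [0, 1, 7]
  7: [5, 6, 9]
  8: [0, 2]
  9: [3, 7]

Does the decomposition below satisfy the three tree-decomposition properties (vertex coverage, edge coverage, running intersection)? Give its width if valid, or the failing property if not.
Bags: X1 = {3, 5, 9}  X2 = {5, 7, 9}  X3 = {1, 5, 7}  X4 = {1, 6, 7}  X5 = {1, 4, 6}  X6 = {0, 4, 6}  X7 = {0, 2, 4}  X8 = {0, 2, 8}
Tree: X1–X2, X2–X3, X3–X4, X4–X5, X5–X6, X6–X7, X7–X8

Yes; width 2.

Vertex coverage: the bags together contain {0, 1, 2, 3, 4, 5, 6, 7, 8, 9}, the full vertex set. Edge coverage: each edge of G has both endpoints in at least one bag. Running intersection: for every vertex, the bags containing it form a connected subtree. All three properties hold, so this is a valid tree decomposition of width max|bag| − 1 = 2, and hence tw(G) ≤ 2.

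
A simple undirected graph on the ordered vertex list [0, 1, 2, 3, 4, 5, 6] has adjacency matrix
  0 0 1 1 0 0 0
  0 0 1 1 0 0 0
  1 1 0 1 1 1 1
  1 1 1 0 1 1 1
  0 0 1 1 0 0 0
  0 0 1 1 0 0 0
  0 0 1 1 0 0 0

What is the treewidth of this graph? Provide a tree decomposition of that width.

Treewidth 2.
One optimal decomposition is:
Bags: B1 = {2, 3, 4}  B2 = {2, 3, 6}  B3 = {1, 2, 3}  B4 = {2, 3, 5}  B5 = {0, 2, 3}
Tree: B1–B2, B2–B3, B2–B4, B4–B5

Each bag holds 3 vertices, so the decomposition has width 2, which upper-bounds the treewidth. Conversely, {0, 2, 3} is a clique of size 3, and the vertices of any clique must share a bag in every tree decomposition; so some bag has ≥ 3 vertices and tw(G) ≥ 2. Hence tw(G) = 2 exactly.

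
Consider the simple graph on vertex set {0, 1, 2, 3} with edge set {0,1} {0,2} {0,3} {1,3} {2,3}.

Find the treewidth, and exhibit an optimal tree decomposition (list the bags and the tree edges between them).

Treewidth 2.
One optimal decomposition is:
Bags: B1 = {0, 1, 3}  B2 = {0, 2, 3}
Tree: B1–B2

The largest bag has 3 vertices, giving width 2; this decomposition certifies tw(G) ≤ 2. On the other hand G contains the 3-clique {0, 1, 3}. A clique must lie in a single bag of any decomposition, so no decomposition can have width below 2. Hence tw(G) = 2 exactly.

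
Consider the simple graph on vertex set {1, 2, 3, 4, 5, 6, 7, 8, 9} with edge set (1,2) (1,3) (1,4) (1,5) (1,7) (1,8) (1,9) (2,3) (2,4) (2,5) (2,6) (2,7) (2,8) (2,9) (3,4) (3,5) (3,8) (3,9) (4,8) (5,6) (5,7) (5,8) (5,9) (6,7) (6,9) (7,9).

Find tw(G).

A width-4 tree decomposition is:
Bags: B1 = {1, 2, 3, 5, 9}  B2 = {1, 2, 5, 7, 9}  B3 = {2, 5, 6, 7, 9}  B4 = {1, 2, 3, 5, 8}  B5 = {1, 2, 3, 4, 8}
Tree: B1–B2, B2–B3, B1–B4, B4–B5
Each bag holds 5 vertices, so the decomposition has width 4, which upper-bounds the treewidth. For the lower bound, the 5 vertices {1, 2, 3, 4, 8} are pairwise adjacent, and any tree decomposition puts a clique entirely inside one bag — forcing width ≥ 4. Hence tw(G) = 4 exactly.

4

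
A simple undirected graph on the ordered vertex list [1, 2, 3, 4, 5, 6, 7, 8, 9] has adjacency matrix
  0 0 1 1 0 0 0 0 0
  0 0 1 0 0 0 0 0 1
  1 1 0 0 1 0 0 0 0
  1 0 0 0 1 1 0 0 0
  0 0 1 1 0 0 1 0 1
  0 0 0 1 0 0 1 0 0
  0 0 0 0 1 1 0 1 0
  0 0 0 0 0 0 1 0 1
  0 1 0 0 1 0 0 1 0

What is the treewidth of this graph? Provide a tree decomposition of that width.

Each bag holds 4 vertices, so the decomposition has width 3, which upper-bounds the treewidth. For the lower bound: the 4 vertex sets {6,7,8}, {9}, {5}, {1,2,3,4} are disjoint, each induces a connected subgraph, and every pair is joined by at least one edge of G. Contracting each set to a single vertex therefore yields K_{4} as a minor, and since treewidth is minor-monotone, tw(G) ≥ tw(K_{4}) = 3. Combining the bounds, tw(G) = 3.

Treewidth 3.
One such decomposition:
Bags: B1 = {6, 7, 8, 9}  B2 = {5, 6, 7, 9}  B3 = {4, 5, 6, 9}  B4 = {2, 4, 5, 9}  B5 = {2, 3, 4, 5}  B6 = {1, 2, 3, 4}
Tree: B1–B2, B2–B3, B3–B4, B4–B5, B5–B6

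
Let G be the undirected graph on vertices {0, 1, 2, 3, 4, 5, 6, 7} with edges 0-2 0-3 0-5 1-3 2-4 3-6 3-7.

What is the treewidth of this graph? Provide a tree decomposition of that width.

Each bag holds 2 vertices, so the decomposition has width 1, which upper-bounds the treewidth. Since G has at least one edge (e.g. 6–3), it is not an edgeless graph, so tw(G) ≥ 1. Therefore the treewidth is 1.

Treewidth 1.
One such decomposition:
Bags: B1 = {3, 6}  B2 = {0, 3}  B3 = {1, 3}  B4 = {0, 2}  B5 = {0, 5}  B6 = {2, 4}  B7 = {3, 7}
Tree: B1–B2, B1–B3, B2–B4, B4–B5, B4–B6, B1–B7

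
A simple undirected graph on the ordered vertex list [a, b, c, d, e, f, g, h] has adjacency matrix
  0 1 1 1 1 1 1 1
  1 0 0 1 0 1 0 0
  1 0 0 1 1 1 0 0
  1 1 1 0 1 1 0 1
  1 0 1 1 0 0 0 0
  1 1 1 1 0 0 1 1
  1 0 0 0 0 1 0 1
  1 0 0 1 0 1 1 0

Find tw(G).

A width-3 tree decomposition is:
Bags: B1 = {a, c, d, e}  B2 = {a, c, d, f}  B3 = {a, d, f, h}  B4 = {a, f, g, h}  B5 = {a, b, d, f}
Tree: B1–B2, B2–B3, B3–B4, B3–B5
The largest bag has 4 vertices, giving width 3; this decomposition certifies tw(G) ≤ 3. On the other hand G contains the 4-clique {a, c, d, e}. A clique must lie in a single bag of any decomposition, so no decomposition can have width below 3. Hence tw(G) = 3 exactly.

3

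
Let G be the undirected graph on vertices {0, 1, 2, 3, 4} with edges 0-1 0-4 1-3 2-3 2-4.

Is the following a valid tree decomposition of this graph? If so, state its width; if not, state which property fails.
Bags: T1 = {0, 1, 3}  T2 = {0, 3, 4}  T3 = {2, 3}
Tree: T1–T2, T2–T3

A tree decomposition must satisfy three properties: every vertex lies in some bag; for every edge, both endpoints lie together in some bag; and for every vertex, the bags containing it form a connected subtree. Here edge (4,2) lies in no bag, so the decomposition is invalid.

No — edge (4,2) lies in no bag.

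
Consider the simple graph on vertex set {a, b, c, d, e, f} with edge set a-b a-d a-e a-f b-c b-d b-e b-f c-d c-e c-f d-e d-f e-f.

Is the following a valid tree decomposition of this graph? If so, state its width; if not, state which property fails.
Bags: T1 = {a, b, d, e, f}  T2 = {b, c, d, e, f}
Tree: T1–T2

Yes; width 4.

Every vertex of G appears in some bag (union = {a, b, c, d, e, f}); every edge is covered by a bag; and for each vertex v the set of bags containing v is connected in the bag tree. The decomposition is therefore valid. The largest bag has 5 vertices, so the width is 4.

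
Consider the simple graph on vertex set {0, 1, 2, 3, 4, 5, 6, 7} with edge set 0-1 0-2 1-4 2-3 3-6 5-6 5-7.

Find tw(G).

A width-1 tree decomposition is:
Bags: B1 = {1, 4}  B2 = {0, 1}  B3 = {0, 2}  B4 = {2, 3}  B5 = {3, 6}  B6 = {5, 6}  B7 = {5, 7}
Tree: B1–B2, B2–B3, B3–B4, B4–B5, B5–B6, B6–B7
Each bag holds 2 vertices, so the decomposition has width 1, which upper-bounds the treewidth. G has an edge, so its treewidth is at least 1. Therefore the treewidth is 1.

1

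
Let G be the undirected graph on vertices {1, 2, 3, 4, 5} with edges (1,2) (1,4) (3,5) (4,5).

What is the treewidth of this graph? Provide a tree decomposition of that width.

Every bag has size at most 2, so the width is 2 − 1 = 1 and tw(G) ≤ 1. G has an edge, so its treewidth is at least 1. Therefore the treewidth is 1.

Treewidth 1.
One such decomposition:
Bags: B1 = {3, 5}  B2 = {4, 5}  B3 = {1, 4}  B4 = {1, 2}
Tree: B1–B2, B2–B3, B3–B4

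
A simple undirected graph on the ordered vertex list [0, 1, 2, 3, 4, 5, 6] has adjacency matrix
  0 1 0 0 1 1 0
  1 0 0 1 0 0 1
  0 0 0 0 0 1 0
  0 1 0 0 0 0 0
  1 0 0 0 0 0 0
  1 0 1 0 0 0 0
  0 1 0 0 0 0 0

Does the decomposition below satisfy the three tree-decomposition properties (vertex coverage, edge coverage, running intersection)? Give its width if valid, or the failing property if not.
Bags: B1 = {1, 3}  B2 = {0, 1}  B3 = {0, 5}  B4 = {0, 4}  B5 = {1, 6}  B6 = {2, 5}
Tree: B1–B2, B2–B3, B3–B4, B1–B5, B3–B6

Yes; width 1.

Every vertex of G appears in some bag (union = {0, 1, 2, 3, 4, 5, 6}); every edge is covered by a bag; and for each vertex v the set of bags containing v is connected in the bag tree. The decomposition is therefore valid. The largest bag has 2 vertices, so the width is 1.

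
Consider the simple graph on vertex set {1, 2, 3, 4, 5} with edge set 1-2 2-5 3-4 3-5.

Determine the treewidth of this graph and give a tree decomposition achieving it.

Treewidth 1.
One such decomposition:
Bags: B1 = {1, 2}  B2 = {2, 5}  B3 = {3, 5}  B4 = {3, 4}
Tree: B1–B2, B2–B3, B3–B4

The largest bag has 2 vertices, giving width 1; this decomposition certifies tw(G) ≤ 1. G has an edge, so its treewidth is at least 1. Combining the bounds, tw(G) = 1.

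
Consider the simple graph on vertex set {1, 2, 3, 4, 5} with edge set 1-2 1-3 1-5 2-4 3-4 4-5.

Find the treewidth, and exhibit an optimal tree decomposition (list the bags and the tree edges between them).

The largest bag has 3 vertices, giving width 2; this decomposition certifies tw(G) ≤ 2. The edges 2–1–5–4–2 form a cycle, so G is not a tree and its treewidth is at least 2. The upper and lower bounds meet at 2, so that is the treewidth.

Treewidth 2.
One optimal decomposition is:
Bags: B1 = {1, 2, 4}  B2 = {1, 4, 5}  B3 = {1, 3, 4}
Tree: B1–B2, B2–B3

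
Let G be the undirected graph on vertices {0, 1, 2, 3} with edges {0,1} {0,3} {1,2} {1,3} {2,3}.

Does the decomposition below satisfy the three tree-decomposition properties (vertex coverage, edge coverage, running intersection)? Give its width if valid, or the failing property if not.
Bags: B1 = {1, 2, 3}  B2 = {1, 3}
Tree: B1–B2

No — vertex 0 appears in no bag.

A tree decomposition must satisfy three properties: every vertex lies in some bag; for every edge, both endpoints lie together in some bag; and for every vertex, the bags containing it form a connected subtree. Here vertex 0 appears in no bag, so the decomposition is invalid.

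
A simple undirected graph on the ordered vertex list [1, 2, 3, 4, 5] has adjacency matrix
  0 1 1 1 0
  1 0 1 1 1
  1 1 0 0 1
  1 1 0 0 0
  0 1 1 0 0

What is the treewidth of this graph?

A width-2 tree decomposition is:
Bags: B1 = {2, 3, 5}  B2 = {1, 2, 3}  B3 = {1, 2, 4}
Tree: B1–B2, B2–B3
The largest bag has 3 vertices, giving width 2; this decomposition certifies tw(G) ≤ 2. For the lower bound, the 3 vertices {1, 2, 3} are pairwise adjacent, and any tree decomposition puts a clique entirely inside one bag — forcing width ≥ 2. The upper and lower bounds meet at 2, so that is the treewidth.

2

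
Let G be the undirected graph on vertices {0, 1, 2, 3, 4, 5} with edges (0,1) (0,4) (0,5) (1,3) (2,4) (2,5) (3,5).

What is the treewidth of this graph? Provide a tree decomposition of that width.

Each bag holds 3 vertices, so the decomposition has width 2, which upper-bounds the treewidth. The edges 1–3–5–0–1 form a cycle, so G is not a tree and its treewidth is at least 2. The upper and lower bounds meet at 2, so that is the treewidth.

Treewidth 2.
One optimal decomposition is:
Bags: B1 = {0, 1, 3}  B2 = {0, 3, 5}  B3 = {0, 4, 5}  B4 = {2, 4, 5}
Tree: B1–B2, B2–B3, B3–B4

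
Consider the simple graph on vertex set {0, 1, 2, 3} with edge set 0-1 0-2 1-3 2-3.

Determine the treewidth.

A width-2 tree decomposition is:
Bags: B1 = {0, 2, 3}  B2 = {0, 1, 3}
Tree: B1–B2
Each bag holds 3 vertices, so the decomposition has width 2, which upper-bounds the treewidth. Since 3–2–0–1–3 is a cycle in G, G is not acyclic. Forests are exactly the graphs of treewidth ≤ 1, so tw(G) ≥ 2. Therefore the treewidth is 2.

2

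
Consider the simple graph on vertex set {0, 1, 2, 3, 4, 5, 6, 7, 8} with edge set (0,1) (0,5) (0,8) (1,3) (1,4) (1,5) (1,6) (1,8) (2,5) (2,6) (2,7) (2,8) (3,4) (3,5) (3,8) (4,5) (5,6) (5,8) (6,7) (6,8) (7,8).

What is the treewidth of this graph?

3

A width-3 tree decomposition is:
Bags: B1 = {1, 5, 6, 8}  B2 = {1, 3, 5, 8}  B3 = {0, 1, 5, 8}  B4 = {1, 3, 4, 5}  B5 = {2, 5, 6, 8}  B6 = {2, 6, 7, 8}
Tree: B1–B2, B2–B3, B2–B4, B1–B5, B5–B6
Each bag holds 4 vertices, so the decomposition has width 3, which upper-bounds the treewidth. Conversely, {0, 1, 5, 8} is a clique of size 4, and the vertices of any clique must share a bag in every tree decomposition; so some bag has ≥ 4 vertices and tw(G) ≥ 3. The upper and lower bounds meet at 3, so that is the treewidth.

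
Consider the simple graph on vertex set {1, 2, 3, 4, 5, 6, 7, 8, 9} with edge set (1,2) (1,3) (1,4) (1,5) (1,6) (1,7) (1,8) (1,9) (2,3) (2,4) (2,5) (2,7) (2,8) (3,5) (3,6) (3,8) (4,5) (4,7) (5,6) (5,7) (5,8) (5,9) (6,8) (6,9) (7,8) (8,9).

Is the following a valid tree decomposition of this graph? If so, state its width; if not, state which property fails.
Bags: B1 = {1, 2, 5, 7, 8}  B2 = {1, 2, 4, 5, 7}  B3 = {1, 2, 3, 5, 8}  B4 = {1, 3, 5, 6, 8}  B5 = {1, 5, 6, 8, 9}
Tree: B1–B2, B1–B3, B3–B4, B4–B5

Every vertex of G appears in some bag (union = {1, 2, 3, 4, 5, 6, 7, 8, 9}); every edge is covered by a bag; and for each vertex v the set of bags containing v is connected in the bag tree. The decomposition is therefore valid. The largest bag has 5 vertices, so the width is 4.

Yes; width 4.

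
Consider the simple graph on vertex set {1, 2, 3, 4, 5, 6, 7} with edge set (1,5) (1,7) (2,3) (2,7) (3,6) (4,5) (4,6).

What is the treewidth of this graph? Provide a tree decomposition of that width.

Each bag holds 3 vertices, so the decomposition has width 2, which upper-bounds the treewidth. The edges 7–2–3–6–4–5–1–7 form a cycle, so G is not a tree and its treewidth is at least 2. The upper and lower bounds meet at 2, so that is the treewidth.

Treewidth 2.
One optimal decomposition is:
Bags: B1 = {2, 3, 7}  B2 = {3, 6, 7}  B3 = {4, 6, 7}  B4 = {4, 5, 7}  B5 = {1, 5, 7}
Tree: B1–B2, B2–B3, B3–B4, B4–B5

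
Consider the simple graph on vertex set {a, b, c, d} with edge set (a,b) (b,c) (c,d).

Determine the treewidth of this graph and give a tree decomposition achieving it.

Treewidth 1.
One such decomposition:
Bags: B1 = {b, c}  B2 = {a, b}  B3 = {c, d}
Tree: B1–B2, B1–B3

Each bag holds 2 vertices, so the decomposition has width 1, which upper-bounds the treewidth. Any graph with an edge has treewidth ≥ 1, and G has the edge b–c. Combining the bounds, tw(G) = 1.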